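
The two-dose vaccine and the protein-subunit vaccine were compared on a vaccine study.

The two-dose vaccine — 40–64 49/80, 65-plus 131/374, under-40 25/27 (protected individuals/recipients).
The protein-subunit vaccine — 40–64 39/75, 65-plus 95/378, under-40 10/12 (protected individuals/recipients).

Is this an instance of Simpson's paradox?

40–64: the two-dose vaccine 49/80 = 61.2%, the protein-subunit vaccine 39/75 = 52.0% → the two-dose vaccine
65-plus: the two-dose vaccine 131/374 = 35.0%, the protein-subunit vaccine 95/378 = 25.1% → the two-dose vaccine
Under-40: the two-dose vaccine 25/27 = 92.6%, the protein-subunit vaccine 10/12 = 83.3% → the two-dose vaccine
Overall: the two-dose vaccine 205/481 = 42.6%, the protein-subunit vaccine 144/465 = 31.0% → the two-dose vaccine
The two-dose vaccine wins overall and in every age group — no reversal.

No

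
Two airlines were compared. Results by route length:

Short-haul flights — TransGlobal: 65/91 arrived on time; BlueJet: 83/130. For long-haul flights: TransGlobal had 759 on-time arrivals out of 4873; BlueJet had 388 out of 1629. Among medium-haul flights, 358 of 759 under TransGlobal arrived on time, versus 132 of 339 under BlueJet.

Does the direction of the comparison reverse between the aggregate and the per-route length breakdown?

Short-haul: TransGlobal 65/91 = 71.4%, BlueJet 83/130 = 63.8% → TransGlobal
Long-haul: TransGlobal 759/4873 = 15.6%, BlueJet 388/1629 = 23.8% → BlueJet
Medium-haul: TransGlobal 358/759 = 47.2%, BlueJet 132/339 = 38.9% → TransGlobal
Overall: TransGlobal 1182/5723 = 20.7%, BlueJet 603/2098 = 28.7% → BlueJet
Neither sweeps: TransGlobal wins 2 of 3 groups, BlueJet wins 1. BlueJet wins overall but not every group — no Simpson reversal.

No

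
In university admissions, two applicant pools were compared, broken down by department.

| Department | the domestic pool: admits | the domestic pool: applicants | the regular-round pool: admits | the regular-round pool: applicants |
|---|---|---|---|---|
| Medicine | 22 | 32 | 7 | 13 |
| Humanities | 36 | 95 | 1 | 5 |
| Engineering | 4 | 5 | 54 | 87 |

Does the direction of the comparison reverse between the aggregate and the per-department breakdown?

Yes

Medicine: the domestic pool 22/32 = 68.8%, the regular-round pool 7/13 = 53.8% → the domestic pool
Humanities: the domestic pool 36/95 = 37.9%, the regular-round pool 1/5 = 20.0% → the domestic pool
Engineering: the domestic pool 4/5 = 80.0%, the regular-round pool 54/87 = 62.1% → the domestic pool
Overall: the domestic pool 62/132 = 47.0%, the regular-round pool 62/105 = 59.0% → the regular-round pool
The domestic pool wins each department group but the regular-round pool wins overall — the comparison reverses. The domestic pool's applicants skew toward Humanities, which has a lower base rate.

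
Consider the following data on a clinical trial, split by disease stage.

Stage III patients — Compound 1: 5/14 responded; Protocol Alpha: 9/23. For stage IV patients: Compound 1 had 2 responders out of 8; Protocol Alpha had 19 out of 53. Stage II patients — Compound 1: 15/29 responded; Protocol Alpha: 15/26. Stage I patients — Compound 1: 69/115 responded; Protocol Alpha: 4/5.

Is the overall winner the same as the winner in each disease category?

Stage III: Compound 1 5/14 = 35.7%, Protocol Alpha 9/23 = 39.1% → Protocol Alpha
Stage IV: Compound 1 2/8 = 25.0%, Protocol Alpha 19/53 = 35.8% → Protocol Alpha
Stage II: Compound 1 15/29 = 51.7%, Protocol Alpha 15/26 = 57.7% → Protocol Alpha
Stage I: Compound 1 69/115 = 60.0%, Protocol Alpha 4/5 = 80.0% → Protocol Alpha
Overall: Compound 1 91/166 = 54.8%, Protocol Alpha 47/107 = 43.9% → Compound 1
Protocol Alpha wins each disease group but Compound 1 wins overall — the comparison reverses. Protocol Alpha's patients skew toward stage IV, which has a lower base rate.

No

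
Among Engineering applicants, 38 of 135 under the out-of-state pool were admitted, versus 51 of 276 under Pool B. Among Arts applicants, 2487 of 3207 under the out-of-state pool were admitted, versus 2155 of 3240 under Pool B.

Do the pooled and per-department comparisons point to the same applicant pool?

Yes

Engineering: the out-of-state pool 38/135 = 28.1%, Pool B 51/276 = 18.5% → the out-of-state pool
Arts: the out-of-state pool 2487/3207 = 77.5%, Pool B 2155/3240 = 66.5% → the out-of-state pool
Overall: the out-of-state pool 2525/3342 = 75.6%, Pool B 2206/3516 = 62.7% → the out-of-state pool
The out-of-state pool wins overall and in every department group — no reversal.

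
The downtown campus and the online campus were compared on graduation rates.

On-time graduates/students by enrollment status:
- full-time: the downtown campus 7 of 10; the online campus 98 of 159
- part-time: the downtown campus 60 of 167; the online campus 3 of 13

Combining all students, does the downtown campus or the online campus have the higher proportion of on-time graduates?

Full-time: the downtown campus 7/10 = 70.0%, the online campus 98/159 = 61.6% → the downtown campus
Part-time: the downtown campus 60/167 = 35.9%, the online campus 3/13 = 23.1% → the downtown campus
Overall: the downtown campus 67/177 = 37.9%, the online campus 101/172 = 58.7% → the online campus
(The downtown campus wins every enrollment group but the online campus wins overall — the downtown campus's students skew toward the low-rate part-time group.)

the online campus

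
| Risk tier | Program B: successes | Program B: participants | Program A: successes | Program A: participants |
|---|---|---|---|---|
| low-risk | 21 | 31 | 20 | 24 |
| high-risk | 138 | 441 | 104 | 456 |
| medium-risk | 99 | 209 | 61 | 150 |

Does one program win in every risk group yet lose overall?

No

Low-risk: Program B 21/31 = 67.7%, Program A 20/24 = 83.3% → Program A
High-risk: Program B 138/441 = 31.3%, Program A 104/456 = 22.8% → Program B
Medium-risk: Program B 99/209 = 47.4%, Program A 61/150 = 40.7% → Program B
Overall: Program B 258/681 = 37.9%, Program A 185/630 = 29.4% → Program B
Neither sweeps: Program B wins 2 of 3 groups, Program A wins 1. Program B wins overall but not every group — no Simpson reversal.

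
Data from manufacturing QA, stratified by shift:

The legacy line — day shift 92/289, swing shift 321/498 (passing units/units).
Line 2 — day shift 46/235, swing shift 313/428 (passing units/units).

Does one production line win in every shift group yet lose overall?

Day shift: the legacy line 92/289 = 31.8%, Line 2 46/235 = 19.6% → the legacy line
Swing shift: the legacy line 321/498 = 64.5%, Line 2 313/428 = 73.1% → Line 2
Overall: the legacy line 413/787 = 52.5%, Line 2 359/663 = 54.1% → Line 2
Neither sweeps: the legacy line wins 1 of 2 groups, Line 2 wins 1. Line 2 wins overall but not every group — no Simpson reversal.

No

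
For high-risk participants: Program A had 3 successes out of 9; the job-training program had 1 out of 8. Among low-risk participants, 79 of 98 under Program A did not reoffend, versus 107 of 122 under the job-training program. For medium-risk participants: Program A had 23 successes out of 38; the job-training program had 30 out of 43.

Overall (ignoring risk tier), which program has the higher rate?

High-risk: Program A 3/9 = 33.3%, the job-training program 1/8 = 12.5% → Program A
Low-risk: Program A 79/98 = 80.6%, the job-training program 107/122 = 87.7% → the job-training program
Medium-risk: Program A 23/38 = 60.5%, the job-training program 30/43 = 69.8% → the job-training program
Overall: Program A 105/145 = 72.4%, the job-training program 138/173 = 79.8% → the job-training program
(Neither sweeps every risk group, but the job-training program has the higher pooled rate.)

the job-training program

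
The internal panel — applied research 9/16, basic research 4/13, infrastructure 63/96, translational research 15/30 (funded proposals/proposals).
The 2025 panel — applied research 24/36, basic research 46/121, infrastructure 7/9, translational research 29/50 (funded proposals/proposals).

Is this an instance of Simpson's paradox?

Yes

Applied research: the internal panel 9/16 = 56.2%, the 2025 panel 24/36 = 66.7% → the 2025 panel
Basic research: the internal panel 4/13 = 30.8%, the 2025 panel 46/121 = 38.0% → the 2025 panel
Infrastructure: the internal panel 63/96 = 65.6%, the 2025 panel 7/9 = 77.8% → the 2025 panel
Translational research: the internal panel 15/30 = 50.0%, the 2025 panel 29/50 = 58.0% → the 2025 panel
Overall: the internal panel 91/155 = 58.7%, the 2025 panel 106/216 = 49.1% → the internal panel
The 2025 panel wins each proposal group but the internal panel wins overall — the comparison reverses. The 2025 panel's proposals skew toward basic research, which has a lower base rate.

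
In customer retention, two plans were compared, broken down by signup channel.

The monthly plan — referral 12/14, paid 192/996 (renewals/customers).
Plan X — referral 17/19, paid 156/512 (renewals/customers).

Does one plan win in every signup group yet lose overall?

Referral: the monthly plan 12/14 = 85.7%, Plan X 17/19 = 89.5% → Plan X
Paid: the monthly plan 192/996 = 19.3%, Plan X 156/512 = 30.5% → Plan X
Overall: the monthly plan 204/1010 = 20.2%, Plan X 173/531 = 32.6% → Plan X
Plan X wins overall and in every signup group — no reversal.

No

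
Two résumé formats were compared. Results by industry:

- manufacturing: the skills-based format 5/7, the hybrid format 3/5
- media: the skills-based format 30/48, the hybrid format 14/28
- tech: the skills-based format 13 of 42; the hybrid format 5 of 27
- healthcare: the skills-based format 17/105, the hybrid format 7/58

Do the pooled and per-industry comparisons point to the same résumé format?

Manufacturing: the skills-based format 5/7 = 71.4%, the hybrid format 3/5 = 60.0% → the skills-based format
Media: the skills-based format 30/48 = 62.5%, the hybrid format 14/28 = 50.0% → the skills-based format
Tech: the skills-based format 13/42 = 31.0%, the hybrid format 5/27 = 18.5% → the skills-based format
Healthcare: the skills-based format 17/105 = 16.2%, the hybrid format 7/58 = 12.1% → the skills-based format
Overall: the skills-based format 65/202 = 32.2%, the hybrid format 29/118 = 24.6% → the skills-based format
The skills-based format wins overall and in every industry group — no reversal.

Yes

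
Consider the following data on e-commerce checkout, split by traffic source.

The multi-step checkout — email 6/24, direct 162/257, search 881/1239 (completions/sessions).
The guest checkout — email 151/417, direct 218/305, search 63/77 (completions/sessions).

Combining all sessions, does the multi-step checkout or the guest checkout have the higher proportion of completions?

the multi-step checkout

Email: the multi-step checkout 6/24 = 25.0%, the guest checkout 151/417 = 36.2% → the guest checkout
Direct: the multi-step checkout 162/257 = 63.0%, the guest checkout 218/305 = 71.5% → the guest checkout
Search: the multi-step checkout 881/1239 = 71.1%, the guest checkout 63/77 = 81.8% → the guest checkout
Overall: the multi-step checkout 1049/1520 = 69.0%, the guest checkout 432/799 = 54.1% → the multi-step checkout
(The guest checkout wins every traffic group but the multi-step checkout wins overall — the guest checkout's sessions skew toward the low-rate email group.)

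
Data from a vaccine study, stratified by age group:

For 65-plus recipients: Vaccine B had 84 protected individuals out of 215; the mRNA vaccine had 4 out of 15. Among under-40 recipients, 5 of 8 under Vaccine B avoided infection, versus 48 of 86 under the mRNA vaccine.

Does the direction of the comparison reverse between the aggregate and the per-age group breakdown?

Yes

65-plus: Vaccine B 84/215 = 39.1%, the mRNA vaccine 4/15 = 26.7% → Vaccine B
Under-40: Vaccine B 5/8 = 62.5%, the mRNA vaccine 48/86 = 55.8% → Vaccine B
Overall: Vaccine B 89/223 = 39.9%, the mRNA vaccine 52/101 = 51.5% → the mRNA vaccine
Vaccine B wins each age group but the mRNA vaccine wins overall — the comparison reverses. Vaccine B's recipients skew toward 65-plus, which has a lower base rate.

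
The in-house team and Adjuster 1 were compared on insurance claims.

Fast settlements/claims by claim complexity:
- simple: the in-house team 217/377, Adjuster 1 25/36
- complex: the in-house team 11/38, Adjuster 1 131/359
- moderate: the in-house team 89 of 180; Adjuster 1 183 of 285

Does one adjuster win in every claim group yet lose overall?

Yes

Simple: the in-house team 217/377 = 57.6%, Adjuster 1 25/36 = 69.4% → Adjuster 1
Complex: the in-house team 11/38 = 28.9%, Adjuster 1 131/359 = 36.5% → Adjuster 1
Moderate: the in-house team 89/180 = 49.4%, Adjuster 1 183/285 = 64.2% → Adjuster 1
Overall: the in-house team 317/595 = 53.3%, Adjuster 1 339/680 = 49.9% → the in-house team
Adjuster 1 wins each claim group but the in-house team wins overall — the comparison reverses. Adjuster 1's claims skew toward complex, which has a lower base rate.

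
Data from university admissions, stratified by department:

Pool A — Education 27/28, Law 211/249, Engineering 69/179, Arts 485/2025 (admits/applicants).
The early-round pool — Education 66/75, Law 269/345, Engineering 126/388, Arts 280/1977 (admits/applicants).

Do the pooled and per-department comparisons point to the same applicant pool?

Yes

Education: Pool A 27/28 = 96.4%, the early-round pool 66/75 = 88.0% → Pool A
Law: Pool A 211/249 = 84.7%, the early-round pool 269/345 = 78.0% → Pool A
Engineering: Pool A 69/179 = 38.5%, the early-round pool 126/388 = 32.5% → Pool A
Arts: Pool A 485/2025 = 24.0%, the early-round pool 280/1977 = 14.2% → Pool A
Overall: Pool A 792/2481 = 31.9%, the early-round pool 741/2785 = 26.6% → Pool A
Pool A wins overall and in every department group — no reversal.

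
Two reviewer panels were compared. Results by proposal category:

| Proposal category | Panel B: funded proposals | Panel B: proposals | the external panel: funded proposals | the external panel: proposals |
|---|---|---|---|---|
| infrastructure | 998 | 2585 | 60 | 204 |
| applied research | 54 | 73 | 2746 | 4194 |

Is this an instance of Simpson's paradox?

Infrastructure: Panel B 998/2585 = 38.6%, the external panel 60/204 = 29.4% → Panel B
Applied research: Panel B 54/73 = 74.0%, the external panel 2746/4194 = 65.5% → Panel B
Overall: Panel B 1052/2658 = 39.6%, the external panel 2806/4398 = 63.8% → the external panel
Panel B wins each proposal group but the external panel wins overall — the comparison reverses. Panel B's proposals skew toward infrastructure, which has a lower base rate.

Yes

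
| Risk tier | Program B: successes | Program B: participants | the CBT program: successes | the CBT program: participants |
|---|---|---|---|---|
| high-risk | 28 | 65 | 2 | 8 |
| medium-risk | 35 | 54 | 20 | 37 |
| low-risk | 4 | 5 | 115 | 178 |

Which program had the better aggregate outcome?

the CBT program

High-risk: Program B 28/65 = 43.1%, the CBT program 2/8 = 25.0% → Program B
Medium-risk: Program B 35/54 = 64.8%, the CBT program 20/37 = 54.1% → Program B
Low-risk: Program B 4/5 = 80.0%, the CBT program 115/178 = 64.6% → Program B
Overall: Program B 67/124 = 54.0%, the CBT program 137/223 = 61.4% → the CBT program
(Program B wins every risk group but the CBT program wins overall — Program B's participants skew toward the low-rate high-risk group.)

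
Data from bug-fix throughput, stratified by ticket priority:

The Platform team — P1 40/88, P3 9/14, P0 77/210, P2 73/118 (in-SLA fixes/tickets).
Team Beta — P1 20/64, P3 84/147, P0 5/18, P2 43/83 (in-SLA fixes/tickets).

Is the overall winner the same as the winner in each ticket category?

P1: the Platform team 40/88 = 45.5%, Team Beta 20/64 = 31.2% → the Platform team
P3: the Platform team 9/14 = 64.3%, Team Beta 84/147 = 57.1% → the Platform team
P0: the Platform team 77/210 = 36.7%, Team Beta 5/18 = 27.8% → the Platform team
P2: the Platform team 73/118 = 61.9%, Team Beta 43/83 = 51.8% → the Platform team
Overall: the Platform team 199/430 = 46.3%, Team Beta 152/312 = 48.7% → Team Beta
The Platform team wins each ticket group but Team Beta wins overall — the comparison reverses. The Platform team's tickets skew toward P0, which has a lower base rate.

No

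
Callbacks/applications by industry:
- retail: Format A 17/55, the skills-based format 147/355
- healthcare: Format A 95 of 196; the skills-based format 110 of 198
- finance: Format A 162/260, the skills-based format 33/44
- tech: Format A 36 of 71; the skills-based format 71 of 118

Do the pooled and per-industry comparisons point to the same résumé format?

Retail: Format A 17/55 = 30.9%, the skills-based format 147/355 = 41.4% → the skills-based format
Healthcare: Format A 95/196 = 48.5%, the skills-based format 110/198 = 55.6% → the skills-based format
Finance: Format A 162/260 = 62.3%, the skills-based format 33/44 = 75.0% → the skills-based format
Tech: Format A 36/71 = 50.7%, the skills-based format 71/118 = 60.2% → the skills-based format
Overall: Format A 310/582 = 53.3%, the skills-based format 361/715 = 50.5% → Format A
The skills-based format wins each industry group but Format A wins overall — the comparison reverses. The skills-based format's applications skew toward retail, which has a lower base rate.

No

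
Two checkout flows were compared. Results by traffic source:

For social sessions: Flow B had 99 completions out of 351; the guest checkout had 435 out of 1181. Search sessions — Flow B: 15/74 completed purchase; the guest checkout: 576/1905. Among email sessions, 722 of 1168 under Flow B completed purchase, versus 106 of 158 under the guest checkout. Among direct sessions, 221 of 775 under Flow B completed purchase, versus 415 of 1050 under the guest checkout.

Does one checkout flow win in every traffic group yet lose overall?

Social: Flow B 99/351 = 28.2%, the guest checkout 435/1181 = 36.8% → the guest checkout
Search: Flow B 15/74 = 20.3%, the guest checkout 576/1905 = 30.2% → the guest checkout
Email: Flow B 722/1168 = 61.8%, the guest checkout 106/158 = 67.1% → the guest checkout
Direct: Flow B 221/775 = 28.5%, the guest checkout 415/1050 = 39.5% → the guest checkout
Overall: Flow B 1057/2368 = 44.6%, the guest checkout 1532/4294 = 35.7% → Flow B
The guest checkout wins each traffic group but Flow B wins overall — the comparison reverses. The guest checkout's sessions skew toward search, which has a lower base rate.

Yes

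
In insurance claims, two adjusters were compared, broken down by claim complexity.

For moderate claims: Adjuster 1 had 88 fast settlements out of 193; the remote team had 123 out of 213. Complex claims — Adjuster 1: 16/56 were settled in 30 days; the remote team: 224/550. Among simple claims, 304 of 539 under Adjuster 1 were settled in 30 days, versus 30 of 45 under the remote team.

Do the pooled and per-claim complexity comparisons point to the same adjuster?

No

Moderate: Adjuster 1 88/193 = 45.6%, the remote team 123/213 = 57.7% → the remote team
Complex: Adjuster 1 16/56 = 28.6%, the remote team 224/550 = 40.7% → the remote team
Simple: Adjuster 1 304/539 = 56.4%, the remote team 30/45 = 66.7% → the remote team
Overall: Adjuster 1 408/788 = 51.8%, the remote team 377/808 = 46.7% → Adjuster 1
The remote team wins each claim group but Adjuster 1 wins overall — the comparison reverses. The remote team's claims skew toward complex, which has a lower base rate.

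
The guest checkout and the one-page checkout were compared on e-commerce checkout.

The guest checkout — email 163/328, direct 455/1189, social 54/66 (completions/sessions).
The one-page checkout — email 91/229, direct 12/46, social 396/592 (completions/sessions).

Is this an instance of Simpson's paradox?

Yes

Email: the guest checkout 163/328 = 49.7%, the one-page checkout 91/229 = 39.7% → the guest checkout
Direct: the guest checkout 455/1189 = 38.3%, the one-page checkout 12/46 = 26.1% → the guest checkout
Social: the guest checkout 54/66 = 81.8%, the one-page checkout 396/592 = 66.9% → the guest checkout
Overall: the guest checkout 672/1583 = 42.5%, the one-page checkout 499/867 = 57.6% → the one-page checkout
The guest checkout wins each traffic group but the one-page checkout wins overall — the comparison reverses. The guest checkout's sessions skew toward direct, which has a lower base rate.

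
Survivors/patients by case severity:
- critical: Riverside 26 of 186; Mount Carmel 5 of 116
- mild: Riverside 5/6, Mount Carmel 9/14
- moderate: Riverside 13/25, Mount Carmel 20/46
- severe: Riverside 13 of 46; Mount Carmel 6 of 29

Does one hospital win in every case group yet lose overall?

No

Critical: Riverside 26/186 = 14.0%, Mount Carmel 5/116 = 4.3% → Riverside
Mild: Riverside 5/6 = 83.3%, Mount Carmel 9/14 = 64.3% → Riverside
Moderate: Riverside 13/25 = 52.0%, Mount Carmel 20/46 = 43.5% → Riverside
Severe: Riverside 13/46 = 28.3%, Mount Carmel 6/29 = 20.7% → Riverside
Overall: Riverside 57/263 = 21.7%, Mount Carmel 40/205 = 19.5% → Riverside
Riverside wins overall and in every case group — no reversal.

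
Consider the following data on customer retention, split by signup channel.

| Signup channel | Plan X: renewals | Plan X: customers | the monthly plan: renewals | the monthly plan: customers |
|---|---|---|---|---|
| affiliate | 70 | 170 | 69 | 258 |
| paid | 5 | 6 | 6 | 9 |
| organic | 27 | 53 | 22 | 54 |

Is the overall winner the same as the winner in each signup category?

Affiliate: Plan X 70/170 = 41.2%, the monthly plan 69/258 = 26.7% → Plan X
Paid: Plan X 5/6 = 83.3%, the monthly plan 6/9 = 66.7% → Plan X
Organic: Plan X 27/53 = 50.9%, the monthly plan 22/54 = 40.7% → Plan X
Overall: Plan X 102/229 = 44.5%, the monthly plan 97/321 = 30.2% → Plan X
Plan X wins overall and in every signup group — no reversal.

Yes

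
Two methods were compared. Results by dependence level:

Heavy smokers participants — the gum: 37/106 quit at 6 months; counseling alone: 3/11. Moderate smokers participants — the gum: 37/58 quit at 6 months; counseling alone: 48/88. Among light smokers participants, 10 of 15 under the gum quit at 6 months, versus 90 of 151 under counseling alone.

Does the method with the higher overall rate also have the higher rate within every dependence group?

No

Heavy smokers: the gum 37/106 = 34.9%, counseling alone 3/11 = 27.3% → the gum
Moderate smokers: the gum 37/58 = 63.8%, counseling alone 48/88 = 54.5% → the gum
Light smokers: the gum 10/15 = 66.7%, counseling alone 90/151 = 59.6% → the gum
Overall: the gum 84/179 = 46.9%, counseling alone 141/250 = 56.4% → counseling alone
The gum wins each dependence group but counseling alone wins overall — the comparison reverses. The gum's participants skew toward heavy smokers, which has a lower base rate.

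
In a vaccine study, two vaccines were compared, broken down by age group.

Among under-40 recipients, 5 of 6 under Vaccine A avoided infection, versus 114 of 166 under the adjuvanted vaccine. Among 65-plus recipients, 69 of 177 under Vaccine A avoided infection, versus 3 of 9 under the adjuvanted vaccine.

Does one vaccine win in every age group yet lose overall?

Yes

Under-40: Vaccine A 5/6 = 83.3%, the adjuvanted vaccine 114/166 = 68.7% → Vaccine A
65-plus: Vaccine A 69/177 = 39.0%, the adjuvanted vaccine 3/9 = 33.3% → Vaccine A
Overall: Vaccine A 74/183 = 40.4%, the adjuvanted vaccine 117/175 = 66.9% → the adjuvanted vaccine
Vaccine A wins each age group but the adjuvanted vaccine wins overall — the comparison reverses. Vaccine A's recipients skew toward 65-plus, which has a lower base rate.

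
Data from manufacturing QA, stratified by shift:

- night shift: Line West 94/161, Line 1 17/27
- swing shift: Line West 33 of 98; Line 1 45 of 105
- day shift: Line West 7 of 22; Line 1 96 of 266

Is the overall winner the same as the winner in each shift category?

Night shift: Line West 94/161 = 58.4%, Line 1 17/27 = 63.0% → Line 1
Swing shift: Line West 33/98 = 33.7%, Line 1 45/105 = 42.9% → Line 1
Day shift: Line West 7/22 = 31.8%, Line 1 96/266 = 36.1% → Line 1
Overall: Line West 134/281 = 47.7%, Line 1 158/398 = 39.7% → Line West
Line 1 wins each shift group but Line West wins overall — the comparison reverses. Line 1's units skew toward day shift, which has a lower base rate.

No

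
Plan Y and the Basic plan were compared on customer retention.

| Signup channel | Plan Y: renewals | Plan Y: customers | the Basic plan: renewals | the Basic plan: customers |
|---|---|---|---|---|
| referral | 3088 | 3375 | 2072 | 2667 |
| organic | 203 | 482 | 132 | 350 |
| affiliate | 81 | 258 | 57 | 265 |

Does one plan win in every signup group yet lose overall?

No

Referral: Plan Y 3088/3375 = 91.5%, the Basic plan 2072/2667 = 77.7% → Plan Y
Organic: Plan Y 203/482 = 42.1%, the Basic plan 132/350 = 37.7% → Plan Y
Affiliate: Plan Y 81/258 = 31.4%, the Basic plan 57/265 = 21.5% → Plan Y
Overall: Plan Y 3372/4115 = 81.9%, the Basic plan 2261/3282 = 68.9% → Plan Y
Plan Y wins overall and in every signup group — no reversal.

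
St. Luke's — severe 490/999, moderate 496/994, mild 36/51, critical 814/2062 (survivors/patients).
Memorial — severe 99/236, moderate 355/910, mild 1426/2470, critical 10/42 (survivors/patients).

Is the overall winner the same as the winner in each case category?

Severe: St. Luke's 490/999 = 49.0%, Memorial 99/236 = 41.9% → St. Luke's
Moderate: St. Luke's 496/994 = 49.9%, Memorial 355/910 = 39.0% → St. Luke's
Mild: St. Luke's 36/51 = 70.6%, Memorial 1426/2470 = 57.7% → St. Luke's
Critical: St. Luke's 814/2062 = 39.5%, Memorial 10/42 = 23.8% → St. Luke's
Overall: St. Luke's 1836/4106 = 44.7%, Memorial 1890/3658 = 51.7% → Memorial
St. Luke's wins each case group but Memorial wins overall — the comparison reverses. St. Luke's's patients skew toward critical, which has a lower base rate.

No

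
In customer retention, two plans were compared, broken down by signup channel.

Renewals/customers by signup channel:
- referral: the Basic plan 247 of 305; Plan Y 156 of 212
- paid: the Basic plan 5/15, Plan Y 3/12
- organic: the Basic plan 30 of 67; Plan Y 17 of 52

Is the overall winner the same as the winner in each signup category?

Referral: the Basic plan 247/305 = 81.0%, Plan Y 156/212 = 73.6% → the Basic plan
Paid: the Basic plan 5/15 = 33.3%, Plan Y 3/12 = 25.0% → the Basic plan
Organic: the Basic plan 30/67 = 44.8%, Plan Y 17/52 = 32.7% → the Basic plan
Overall: the Basic plan 282/387 = 72.9%, Plan Y 176/276 = 63.8% → the Basic plan
The Basic plan wins overall and in every signup group — no reversal.

Yes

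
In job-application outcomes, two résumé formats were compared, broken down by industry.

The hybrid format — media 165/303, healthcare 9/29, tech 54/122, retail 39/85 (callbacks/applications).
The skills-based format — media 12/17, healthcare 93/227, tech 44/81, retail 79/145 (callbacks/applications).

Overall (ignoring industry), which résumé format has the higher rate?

Media: the hybrid format 165/303 = 54.5%, the skills-based format 12/17 = 70.6% → the skills-based format
Healthcare: the hybrid format 9/29 = 31.0%, the skills-based format 93/227 = 41.0% → the skills-based format
Tech: the hybrid format 54/122 = 44.3%, the skills-based format 44/81 = 54.3% → the skills-based format
Retail: the hybrid format 39/85 = 45.9%, the skills-based format 79/145 = 54.5% → the skills-based format
Overall: the hybrid format 267/539 = 49.5%, the skills-based format 228/470 = 48.5% → the hybrid format
(The skills-based format wins every industry group but the hybrid format wins overall — the skills-based format's applications skew toward the low-rate healthcare group.)

the hybrid format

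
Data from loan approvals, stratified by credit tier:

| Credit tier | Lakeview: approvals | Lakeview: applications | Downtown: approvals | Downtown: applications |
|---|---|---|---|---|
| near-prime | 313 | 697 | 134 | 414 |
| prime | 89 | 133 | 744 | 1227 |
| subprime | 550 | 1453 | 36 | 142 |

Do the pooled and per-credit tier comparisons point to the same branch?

No

Near-prime: Lakeview 313/697 = 44.9%, Downtown 134/414 = 32.4% → Lakeview
Prime: Lakeview 89/133 = 66.9%, Downtown 744/1227 = 60.6% → Lakeview
Subprime: Lakeview 550/1453 = 37.9%, Downtown 36/142 = 25.4% → Lakeview
Overall: Lakeview 952/2283 = 41.7%, Downtown 914/1783 = 51.3% → Downtown
Lakeview wins each credit group but Downtown wins overall — the comparison reverses. Lakeview's applications skew toward subprime, which has a lower base rate.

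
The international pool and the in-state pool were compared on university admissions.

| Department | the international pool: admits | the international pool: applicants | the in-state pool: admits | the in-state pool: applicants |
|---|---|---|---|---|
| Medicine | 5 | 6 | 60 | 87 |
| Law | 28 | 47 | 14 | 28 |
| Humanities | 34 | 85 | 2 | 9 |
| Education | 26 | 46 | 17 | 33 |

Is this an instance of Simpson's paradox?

Yes

Medicine: the international pool 5/6 = 83.3%, the in-state pool 60/87 = 69.0% → the international pool
Law: the international pool 28/47 = 59.6%, the in-state pool 14/28 = 50.0% → the international pool
Humanities: the international pool 34/85 = 40.0%, the in-state pool 2/9 = 22.2% → the international pool
Education: the international pool 26/46 = 56.5%, the in-state pool 17/33 = 51.5% → the international pool
Overall: the international pool 93/184 = 50.5%, the in-state pool 93/157 = 59.2% → the in-state pool
The international pool wins each department group but the in-state pool wins overall — the comparison reverses. The international pool's applicants skew toward Humanities, which has a lower base rate.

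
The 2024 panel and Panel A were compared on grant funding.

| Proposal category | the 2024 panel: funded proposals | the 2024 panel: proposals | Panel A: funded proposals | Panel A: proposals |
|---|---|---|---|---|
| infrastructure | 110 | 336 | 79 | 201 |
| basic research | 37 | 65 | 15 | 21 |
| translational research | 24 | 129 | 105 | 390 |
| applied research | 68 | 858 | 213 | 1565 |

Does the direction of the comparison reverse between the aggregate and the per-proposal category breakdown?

Infrastructure: the 2024 panel 110/336 = 32.7%, Panel A 79/201 = 39.3% → Panel A
Basic research: the 2024 panel 37/65 = 56.9%, Panel A 15/21 = 71.4% → Panel A
Translational research: the 2024 panel 24/129 = 18.6%, Panel A 105/390 = 26.9% → Panel A
Applied research: the 2024 panel 68/858 = 7.9%, Panel A 213/1565 = 13.6% → Panel A
Overall: the 2024 panel 239/1388 = 17.2%, Panel A 412/2177 = 18.9% → Panel A
Panel A wins overall and in every proposal group — no reversal.

No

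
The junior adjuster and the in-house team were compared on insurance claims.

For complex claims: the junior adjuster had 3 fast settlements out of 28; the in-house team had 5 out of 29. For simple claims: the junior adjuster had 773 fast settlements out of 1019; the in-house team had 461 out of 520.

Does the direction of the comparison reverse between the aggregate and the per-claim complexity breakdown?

No

Complex: the junior adjuster 3/28 = 10.7%, the in-house team 5/29 = 17.2% → the in-house team
Simple: the junior adjuster 773/1019 = 75.9%, the in-house team 461/520 = 88.7% → the in-house team
Overall: the junior adjuster 776/1047 = 74.1%, the in-house team 466/549 = 84.9% → the in-house team
The in-house team wins overall and in every claim group — no reversal.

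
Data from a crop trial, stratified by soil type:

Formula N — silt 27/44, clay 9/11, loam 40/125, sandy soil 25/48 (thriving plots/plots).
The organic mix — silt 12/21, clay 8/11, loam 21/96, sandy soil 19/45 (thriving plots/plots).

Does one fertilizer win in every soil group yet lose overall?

Silt: Formula N 27/44 = 61.4%, the organic mix 12/21 = 57.1% → Formula N
Clay: Formula N 9/11 = 81.8%, the organic mix 8/11 = 72.7% → Formula N
Loam: Formula N 40/125 = 32.0%, the organic mix 21/96 = 21.9% → Formula N
Sandy soil: Formula N 25/48 = 52.1%, the organic mix 19/45 = 42.2% → Formula N
Overall: Formula N 101/228 = 44.3%, the organic mix 60/173 = 34.7% → Formula N
Formula N wins overall and in every soil group — no reversal.

No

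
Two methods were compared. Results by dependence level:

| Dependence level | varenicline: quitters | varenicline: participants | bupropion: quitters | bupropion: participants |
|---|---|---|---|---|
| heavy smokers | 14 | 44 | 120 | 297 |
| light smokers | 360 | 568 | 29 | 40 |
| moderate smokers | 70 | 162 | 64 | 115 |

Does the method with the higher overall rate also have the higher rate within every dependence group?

Heavy smokers: varenicline 14/44 = 31.8%, bupropion 120/297 = 40.4% → bupropion
Light smokers: varenicline 360/568 = 63.4%, bupropion 29/40 = 72.5% → bupropion
Moderate smokers: varenicline 70/162 = 43.2%, bupropion 64/115 = 55.7% → bupropion
Overall: varenicline 444/774 = 57.4%, bupropion 213/452 = 47.1% → varenicline
Bupropion wins each dependence group but varenicline wins overall — the comparison reverses. Bupropion's participants skew toward heavy smokers, which has a lower base rate.

No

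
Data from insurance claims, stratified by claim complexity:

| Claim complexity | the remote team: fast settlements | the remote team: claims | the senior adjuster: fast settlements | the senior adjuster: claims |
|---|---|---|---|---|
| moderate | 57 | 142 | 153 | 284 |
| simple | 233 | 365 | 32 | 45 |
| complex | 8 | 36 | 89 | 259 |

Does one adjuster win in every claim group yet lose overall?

Moderate: the remote team 57/142 = 40.1%, the senior adjuster 153/284 = 53.9% → the senior adjuster
Simple: the remote team 233/365 = 63.8%, the senior adjuster 32/45 = 71.1% → the senior adjuster
Complex: the remote team 8/36 = 22.2%, the senior adjuster 89/259 = 34.4% → the senior adjuster
Overall: the remote team 298/543 = 54.9%, the senior adjuster 274/588 = 46.6% → the remote team
The senior adjuster wins each claim group but the remote team wins overall — the comparison reverses. The senior adjuster's claims skew toward complex, which has a lower base rate.

Yes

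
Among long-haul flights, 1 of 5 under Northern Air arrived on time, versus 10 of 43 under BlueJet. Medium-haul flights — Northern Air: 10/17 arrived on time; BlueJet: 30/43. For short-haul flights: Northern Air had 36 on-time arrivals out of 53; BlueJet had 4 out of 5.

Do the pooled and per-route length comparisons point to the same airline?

Long-haul: Northern Air 1/5 = 20.0%, BlueJet 10/43 = 23.3% → BlueJet
Medium-haul: Northern Air 10/17 = 58.8%, BlueJet 30/43 = 69.8% → BlueJet
Short-haul: Northern Air 36/53 = 67.9%, BlueJet 4/5 = 80.0% → BlueJet
Overall: Northern Air 47/75 = 62.7%, BlueJet 44/91 = 48.4% → Northern Air
BlueJet wins each route group but Northern Air wins overall — the comparison reverses. BlueJet's flights skew toward long-haul, which has a lower base rate.

No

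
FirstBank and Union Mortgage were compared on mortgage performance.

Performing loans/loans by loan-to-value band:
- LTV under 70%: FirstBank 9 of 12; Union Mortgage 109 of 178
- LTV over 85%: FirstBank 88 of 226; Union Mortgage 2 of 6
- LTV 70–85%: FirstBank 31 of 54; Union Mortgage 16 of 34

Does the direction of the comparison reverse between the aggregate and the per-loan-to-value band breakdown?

Yes

LTV under 70%: FirstBank 9/12 = 75.0%, Union Mortgage 109/178 = 61.2% → FirstBank
LTV over 85%: FirstBank 88/226 = 38.9%, Union Mortgage 2/6 = 33.3% → FirstBank
LTV 70–85%: FirstBank 31/54 = 57.4%, Union Mortgage 16/34 = 47.1% → FirstBank
Overall: FirstBank 128/292 = 43.8%, Union Mortgage 127/218 = 58.3% → Union Mortgage
FirstBank wins each loan-to-value group but Union Mortgage wins overall — the comparison reverses. FirstBank's loans skew toward LTV over 85%, which has a lower base rate.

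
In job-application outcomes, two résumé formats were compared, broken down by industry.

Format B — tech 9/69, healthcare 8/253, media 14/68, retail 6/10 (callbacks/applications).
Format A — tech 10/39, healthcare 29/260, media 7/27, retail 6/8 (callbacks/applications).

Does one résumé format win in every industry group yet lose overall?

Tech: Format B 9/69 = 13.0%, Format A 10/39 = 25.6% → Format A
Healthcare: Format B 8/253 = 3.2%, Format A 29/260 = 11.2% → Format A
Media: Format B 14/68 = 20.6%, Format A 7/27 = 25.9% → Format A
Retail: Format B 6/10 = 60.0%, Format A 6/8 = 75.0% → Format A
Overall: Format B 37/400 = 9.2%, Format A 52/334 = 15.6% → Format A
Format A wins overall and in every industry group — no reversal.

No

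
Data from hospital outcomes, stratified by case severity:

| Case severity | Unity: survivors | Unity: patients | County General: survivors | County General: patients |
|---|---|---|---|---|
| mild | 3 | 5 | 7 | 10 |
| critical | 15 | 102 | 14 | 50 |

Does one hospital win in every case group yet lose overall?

Mild: Unity 3/5 = 60.0%, County General 7/10 = 70.0% → County General
Critical: Unity 15/102 = 14.7%, County General 14/50 = 28.0% → County General
Overall: Unity 18/107 = 16.8%, County General 21/60 = 35.0% → County General
County General wins overall and in every case group — no reversal.

No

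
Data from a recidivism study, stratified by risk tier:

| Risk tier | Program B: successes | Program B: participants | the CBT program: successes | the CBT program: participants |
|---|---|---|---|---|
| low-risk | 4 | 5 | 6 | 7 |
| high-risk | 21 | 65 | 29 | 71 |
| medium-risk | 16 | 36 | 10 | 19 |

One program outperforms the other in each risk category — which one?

Low-risk: Program B 4/5 = 80.0%, the CBT program 6/7 = 85.7% → the CBT program
High-risk: Program B 21/65 = 32.3%, the CBT program 29/71 = 40.8% → the CBT program
Medium-risk: Program B 16/36 = 44.4%, the CBT program 10/19 = 52.6% → the CBT program
The CBT program has the higher rate in all 3 groups.

the CBT program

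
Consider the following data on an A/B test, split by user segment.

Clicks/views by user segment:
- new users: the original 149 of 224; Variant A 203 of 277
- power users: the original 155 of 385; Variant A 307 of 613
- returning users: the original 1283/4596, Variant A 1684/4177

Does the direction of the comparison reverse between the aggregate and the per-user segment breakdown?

New users: the original 149/224 = 66.5%, Variant A 203/277 = 73.3% → Variant A
Power users: the original 155/385 = 40.3%, Variant A 307/613 = 50.1% → Variant A
Returning users: the original 1283/4596 = 27.9%, Variant A 1684/4177 = 40.3% → Variant A
Overall: the original 1587/5205 = 30.5%, Variant A 2194/5067 = 43.3% → Variant A
Variant A wins overall and in every user group — no reversal.

No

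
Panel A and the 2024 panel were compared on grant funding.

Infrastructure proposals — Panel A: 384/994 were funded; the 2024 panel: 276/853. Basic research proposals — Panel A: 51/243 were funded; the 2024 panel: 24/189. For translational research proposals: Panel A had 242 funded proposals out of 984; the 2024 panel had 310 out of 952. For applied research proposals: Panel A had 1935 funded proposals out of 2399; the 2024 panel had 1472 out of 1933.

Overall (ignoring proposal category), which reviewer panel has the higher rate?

Panel A

Infrastructure: Panel A 384/994 = 38.6%, the 2024 panel 276/853 = 32.4% → Panel A
Basic research: Panel A 51/243 = 21.0%, the 2024 panel 24/189 = 12.7% → Panel A
Translational research: Panel A 242/984 = 24.6%, the 2024 panel 310/952 = 32.6% → the 2024 panel
Applied research: Panel A 1935/2399 = 80.7%, the 2024 panel 1472/1933 = 76.2% → Panel A
Overall: Panel A 2612/4620 = 56.5%, the 2024 panel 2082/3927 = 53.0% → Panel A
(Neither sweeps every proposal group, but Panel A has the higher pooled rate.)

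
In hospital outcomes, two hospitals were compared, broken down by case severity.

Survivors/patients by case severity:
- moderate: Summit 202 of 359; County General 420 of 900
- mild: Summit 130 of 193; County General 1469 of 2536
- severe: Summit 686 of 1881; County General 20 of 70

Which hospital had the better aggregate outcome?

County General

Moderate: Summit 202/359 = 56.3%, County General 420/900 = 46.7% → Summit
Mild: Summit 130/193 = 67.4%, County General 1469/2536 = 57.9% → Summit
Severe: Summit 686/1881 = 36.5%, County General 20/70 = 28.6% → Summit
Overall: Summit 1018/2433 = 41.8%, County General 1909/3506 = 54.4% → County General
(Summit wins every case group but County General wins overall — Summit's patients skew toward the low-rate severe group.)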